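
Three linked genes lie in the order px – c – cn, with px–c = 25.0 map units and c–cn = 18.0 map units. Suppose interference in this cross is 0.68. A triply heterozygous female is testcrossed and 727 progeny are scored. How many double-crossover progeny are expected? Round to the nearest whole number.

10

Map distances give recombination frequencies of 0.250 and 0.180 for the two intervals.
With interference 0.68 (so coincidence = 0.32), expected double-crossover frequency = 0.250 × 0.180 × 0.32 = 0.01440.
Expected number = 0.01440 × 727 = 10.47 ≈ 10.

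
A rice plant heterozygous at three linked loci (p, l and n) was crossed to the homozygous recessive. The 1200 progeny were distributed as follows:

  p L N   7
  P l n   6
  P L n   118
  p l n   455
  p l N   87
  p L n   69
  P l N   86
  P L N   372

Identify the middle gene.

p

The two most frequent reciprocal classes, P L N and p l n, are the parental types, so the F1 was P L N / p l n.
The two rarest classes, p L N and P l n, are the double crossovers. Comparing them with the parentals, only the p allele has switched, so p is the middle locus and the order is l – p – n.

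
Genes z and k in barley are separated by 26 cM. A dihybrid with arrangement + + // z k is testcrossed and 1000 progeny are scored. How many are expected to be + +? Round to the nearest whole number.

A map distance of 26 cM corresponds to a recombination frequency of 0.260.
The F1 is + + / z k, so + + is a parental gamete class with expected frequency (1 − r)/2 = 0.740/2 = 0.3700.
Expected number = 0.3700 × 1000 = 370.00 ≈ 370.

370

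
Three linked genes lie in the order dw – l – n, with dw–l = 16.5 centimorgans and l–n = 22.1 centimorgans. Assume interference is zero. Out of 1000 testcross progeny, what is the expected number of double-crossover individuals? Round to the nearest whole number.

36

Map distances give recombination frequencies of 0.165 and 0.221 for the two intervals.
With no interference, expected double-crossover frequency = 0.165 × 0.221 = 0.03647.
Expected number = 0.03647 × 1000 = 36.47 ≈ 36.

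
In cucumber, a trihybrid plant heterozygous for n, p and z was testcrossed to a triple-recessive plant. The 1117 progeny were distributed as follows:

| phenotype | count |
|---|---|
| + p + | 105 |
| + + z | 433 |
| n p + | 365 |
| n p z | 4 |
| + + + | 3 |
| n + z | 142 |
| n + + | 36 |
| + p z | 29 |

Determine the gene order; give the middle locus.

The two most frequent reciprocal classes, + + z and n p +, are the parental types, so the F1 was + + z / n p +.
The two rarest classes, + + + and n p z, are the double crossovers. Comparing them with the parentals, only the z allele has switched, so z is the middle locus and the order is p – z – n.

z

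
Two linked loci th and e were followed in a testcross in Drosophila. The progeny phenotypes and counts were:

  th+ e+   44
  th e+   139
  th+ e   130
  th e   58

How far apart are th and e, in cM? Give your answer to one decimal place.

The two most frequent classes, th+ e (130) and th e+ (139), are the parental types, so the F1 was th+ e / th e+.
The recombinant classes are th+ e+ and th e: 44 + 58 = 102.
Recombination frequency = 102/371 = 0.2749 ≈ 27.5%, i.e. 27.5 cM.

27.5 cM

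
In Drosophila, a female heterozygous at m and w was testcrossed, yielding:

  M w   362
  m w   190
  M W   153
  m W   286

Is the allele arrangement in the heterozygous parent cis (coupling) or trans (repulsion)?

trans

The two most frequent classes are M w (362) and m W (286); these are the parental (non-recombinant) types.
So the F1 carried M w on one chromosome and m W on the other — the recessive alleles are on opposite chromosomes (trans / repulsion).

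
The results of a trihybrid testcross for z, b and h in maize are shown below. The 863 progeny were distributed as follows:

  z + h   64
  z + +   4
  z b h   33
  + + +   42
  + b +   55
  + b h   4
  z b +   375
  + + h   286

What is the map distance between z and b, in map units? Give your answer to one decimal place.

The two most frequent reciprocal classes, z b + and + + h, are the parental types, so the F1 was z b + / + + h.
The two rarest classes, z + + and + b h, are the double crossovers. Comparing them with the parentals, only the b allele has switched, so b is the middle locus and the order is h – b – z.
Crossovers in the b–z interval produce the single-crossover classes + b + and z + h (55 + 64 = 119) plus the double crossovers (8).
RF(b–z) = (119 + 8) / 863 = 127/863 = 0.1472 → 14.7 map units.

14.7 map units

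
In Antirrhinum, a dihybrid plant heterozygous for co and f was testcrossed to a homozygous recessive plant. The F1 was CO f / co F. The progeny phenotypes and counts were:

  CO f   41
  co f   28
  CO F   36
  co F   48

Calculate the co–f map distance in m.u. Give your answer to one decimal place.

The recombinant classes are CO F and co f: 36 + 28 = 64.
Recombination frequency = 64/153 = 0.4183 ≈ 41.8%, i.e. 41.8 m.u.

41.8 m.u.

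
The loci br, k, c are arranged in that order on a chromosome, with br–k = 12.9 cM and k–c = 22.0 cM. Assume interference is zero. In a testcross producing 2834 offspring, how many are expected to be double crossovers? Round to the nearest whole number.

Map distances give recombination frequencies of 0.129 and 0.220 for the two intervals.
With no interference, expected double-crossover frequency = 0.129 × 0.220 = 0.02838.
Expected number = 0.02838 × 2834 = 80.43 ≈ 80.

80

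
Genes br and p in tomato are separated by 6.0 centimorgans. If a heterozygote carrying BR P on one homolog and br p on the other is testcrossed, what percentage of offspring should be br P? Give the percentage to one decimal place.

3.0%

A map distance of 6.0 centimorgans corresponds to a recombination frequency of 0.060.
The F1 is BR P / br p, so br P is a recombinant gamete class with expected frequency r/2 = 0.060/2 = 0.0300.
That is 0.0300 = 3.0% of the progeny.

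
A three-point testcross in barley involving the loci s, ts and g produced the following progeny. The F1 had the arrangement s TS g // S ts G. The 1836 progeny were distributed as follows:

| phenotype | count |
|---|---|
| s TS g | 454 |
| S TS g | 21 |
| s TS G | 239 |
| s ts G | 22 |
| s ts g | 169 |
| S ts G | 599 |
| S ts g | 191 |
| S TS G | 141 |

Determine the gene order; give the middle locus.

The two rarest classes, S TS g and s ts G, are the double crossovers. Comparing them with the parentals, only the s allele has switched, so s is the middle locus and the order is g – s – ts.

s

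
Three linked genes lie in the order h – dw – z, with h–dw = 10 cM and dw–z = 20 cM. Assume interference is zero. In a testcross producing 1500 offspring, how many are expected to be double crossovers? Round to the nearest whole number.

Map distances give recombination frequencies of 0.100 and 0.200 for the two intervals.
With no interference, expected double-crossover frequency = 0.100 × 0.200 = 0.02000.
Expected number = 0.02000 × 1500 = 30.00 ≈ 30.

30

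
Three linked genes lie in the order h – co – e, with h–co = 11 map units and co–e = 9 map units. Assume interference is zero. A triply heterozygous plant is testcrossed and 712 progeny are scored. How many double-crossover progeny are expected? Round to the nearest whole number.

7

Map distances give recombination frequencies of 0.110 and 0.090 for the two intervals.
With no interference, expected double-crossover frequency = 0.110 × 0.090 = 0.00990.
Expected number = 0.00990 × 712 = 7.05 ≈ 7.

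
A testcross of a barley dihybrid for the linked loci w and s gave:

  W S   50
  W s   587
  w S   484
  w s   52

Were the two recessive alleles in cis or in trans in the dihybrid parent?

trans

The two most frequent classes are W s (587) and w S (484); these are the parental (non-recombinant) types.
So the F1 carried W s on one chromosome and w S on the other — the recessive alleles are on opposite chromosomes (trans / repulsion).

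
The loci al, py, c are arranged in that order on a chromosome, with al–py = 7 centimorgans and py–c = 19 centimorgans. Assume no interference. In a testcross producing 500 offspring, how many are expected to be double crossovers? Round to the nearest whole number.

Map distances give recombination frequencies of 0.070 and 0.190 for the two intervals.
With no interference, expected double-crossover frequency = 0.070 × 0.190 = 0.01330.
Expected number = 0.01330 × 500 = 6.65 ≈ 7.

7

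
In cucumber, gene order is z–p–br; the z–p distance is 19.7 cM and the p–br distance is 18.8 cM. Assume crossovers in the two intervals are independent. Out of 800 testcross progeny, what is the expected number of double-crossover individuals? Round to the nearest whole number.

Map distances give recombination frequencies of 0.197 and 0.188 for the two intervals.
With no interference, expected double-crossover frequency = 0.197 × 0.188 = 0.03704.
Expected number = 0.03704 × 800 = 29.63 ≈ 30.

30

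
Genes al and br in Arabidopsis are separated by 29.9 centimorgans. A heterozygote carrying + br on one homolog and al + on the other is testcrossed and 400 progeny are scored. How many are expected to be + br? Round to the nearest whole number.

140

A map distance of 29.9 centimorgans corresponds to a recombination frequency of 0.299.
The F1 is + br / al +, so + br is a parental gamete class with expected frequency (1 − r)/2 = 0.701/2 = 0.3505.
Expected number = 0.3505 × 400 = 140.20 ≈ 140.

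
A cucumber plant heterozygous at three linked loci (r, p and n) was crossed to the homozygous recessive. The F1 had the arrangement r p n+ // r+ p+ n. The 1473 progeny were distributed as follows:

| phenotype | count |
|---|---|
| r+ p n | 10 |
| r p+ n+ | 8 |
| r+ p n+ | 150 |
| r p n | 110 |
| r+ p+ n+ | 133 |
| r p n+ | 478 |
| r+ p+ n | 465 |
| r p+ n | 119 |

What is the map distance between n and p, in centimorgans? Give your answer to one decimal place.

17.7 centimorgans

The two rarest classes, r p+ n+ and r+ p n, are the double crossovers. Comparing them with the parentals, only the p allele has switched, so p is the middle locus and the order is n – p – r.
Crossovers in the n–p interval produce the single-crossover classes r p n and r+ p+ n+ (110 + 133 = 243) plus the double crossovers (18).
RF(n–p) = (243 + 18) / 1473 = 261/1473 = 0.1772 → 17.7 centimorgans.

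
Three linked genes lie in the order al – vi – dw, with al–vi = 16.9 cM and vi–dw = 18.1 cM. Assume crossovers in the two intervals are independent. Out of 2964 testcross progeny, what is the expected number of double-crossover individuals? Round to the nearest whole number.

Map distances give recombination frequencies of 0.169 and 0.181 for the two intervals.
With no interference, expected double-crossover frequency = 0.169 × 0.181 = 0.03059.
Expected number = 0.03059 × 2964 = 90.67 ≈ 91.

91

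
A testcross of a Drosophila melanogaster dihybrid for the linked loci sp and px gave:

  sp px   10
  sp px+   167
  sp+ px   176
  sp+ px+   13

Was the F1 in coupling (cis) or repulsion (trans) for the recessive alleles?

trans

The two most frequent classes are sp+ px (176) and sp px+ (167); these are the parental (non-recombinant) types.
So the F1 carried sp+ px on one chromosome and sp px+ on the other — the recessive alleles are on opposite chromosomes (trans / repulsion).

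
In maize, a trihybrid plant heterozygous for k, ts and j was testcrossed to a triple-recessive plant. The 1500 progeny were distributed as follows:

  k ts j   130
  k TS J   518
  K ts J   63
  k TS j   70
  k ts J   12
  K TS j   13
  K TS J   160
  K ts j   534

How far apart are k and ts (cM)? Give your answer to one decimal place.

The two most frequent reciprocal classes, K ts j and k TS J, are the parental types, so the F1 was K ts j / k TS J.
The two rarest classes, K TS j and k ts J, are the double crossovers. Comparing them with the parentals, only the ts allele has switched, so ts is the middle locus and the order is k – ts – j.
Crossovers in the k–ts interval produce the single-crossover classes k ts j and K TS J (130 + 160 = 290) plus the double crossovers (25).
RF(k–ts) = (290 + 25) / 1500 = 315/1500 = 0.2100 → 21.0 cM.

21.0 cM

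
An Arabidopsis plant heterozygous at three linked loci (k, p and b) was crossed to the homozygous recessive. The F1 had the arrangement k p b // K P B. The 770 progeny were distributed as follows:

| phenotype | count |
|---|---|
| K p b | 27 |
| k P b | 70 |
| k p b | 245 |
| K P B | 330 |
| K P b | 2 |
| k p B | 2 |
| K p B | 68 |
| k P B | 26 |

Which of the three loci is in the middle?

The two rarest classes, k p B and K P b, are the double crossovers. Comparing them with the parentals, only the b allele has switched, so b is the middle locus and the order is k – b – p.

b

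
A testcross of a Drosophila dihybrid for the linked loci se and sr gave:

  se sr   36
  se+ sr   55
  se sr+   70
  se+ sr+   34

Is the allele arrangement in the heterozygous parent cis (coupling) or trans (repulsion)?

trans

The two most frequent classes are se+ sr (55) and se sr+ (70); these are the parental (non-recombinant) types.
So the F1 carried se+ sr on one chromosome and se sr+ on the other — the recessive alleles are on opposite chromosomes (trans / repulsion).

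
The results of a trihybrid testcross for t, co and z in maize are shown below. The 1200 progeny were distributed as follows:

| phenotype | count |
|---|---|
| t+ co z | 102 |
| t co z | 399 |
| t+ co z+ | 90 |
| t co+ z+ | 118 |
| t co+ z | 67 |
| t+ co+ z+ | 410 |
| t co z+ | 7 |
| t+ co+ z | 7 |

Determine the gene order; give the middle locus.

z

The two most frequent reciprocal classes, t+ co+ z+ and t co z, are the parental types, so the F1 was t+ co+ z+ / t co z.
The two rarest classes, t+ co+ z and t co z+, are the double crossovers. Comparing them with the parentals, only the z allele has switched, so z is the middle locus and the order is t – z – co.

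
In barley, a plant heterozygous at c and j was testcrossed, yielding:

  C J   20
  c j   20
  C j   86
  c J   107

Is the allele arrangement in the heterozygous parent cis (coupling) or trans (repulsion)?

The two most frequent classes are C j (86) and c J (107); these are the parental (non-recombinant) types.
So the F1 carried C j on one chromosome and c J on the other — the recessive alleles are on opposite chromosomes (trans / repulsion).

trans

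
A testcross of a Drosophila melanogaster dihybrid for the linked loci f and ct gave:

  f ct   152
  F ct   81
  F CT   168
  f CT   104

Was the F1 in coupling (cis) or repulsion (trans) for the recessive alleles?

cis

The two most frequent classes are F CT (168) and f ct (152); these are the parental (non-recombinant) types.
So the F1 carried F CT on one chromosome and f ct on the other — the recessive alleles are on the same chromosome (cis / coupling).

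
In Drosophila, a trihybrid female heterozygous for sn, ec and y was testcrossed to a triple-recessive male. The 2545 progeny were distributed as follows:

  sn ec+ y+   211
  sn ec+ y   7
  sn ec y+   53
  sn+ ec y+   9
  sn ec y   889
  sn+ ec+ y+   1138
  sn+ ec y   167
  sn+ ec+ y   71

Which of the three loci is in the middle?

The two most frequent reciprocal classes, sn+ ec+ y+ and sn ec y, are the parental types, so the F1 was sn+ ec+ y+ / sn ec y.
The two rarest classes, sn+ ec y+ and sn ec+ y, are the double crossovers. Comparing them with the parentals, only the ec allele has switched, so ec is the middle locus and the order is sn – ec – y.

ec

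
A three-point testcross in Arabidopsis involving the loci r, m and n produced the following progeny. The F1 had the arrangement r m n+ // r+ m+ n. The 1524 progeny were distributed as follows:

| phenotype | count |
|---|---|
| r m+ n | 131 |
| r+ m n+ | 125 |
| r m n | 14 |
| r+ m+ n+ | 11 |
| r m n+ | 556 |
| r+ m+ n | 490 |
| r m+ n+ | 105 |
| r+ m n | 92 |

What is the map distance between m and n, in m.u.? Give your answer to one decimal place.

The two rarest classes, r m n and r+ m+ n+, are the double crossovers. Comparing them with the parentals, only the n allele has switched, so n is the middle locus and the order is r – n – m.
Crossovers in the n–m interval produce the single-crossover classes r m+ n+ and r+ m n (105 + 92 = 197) plus the double crossovers (25).
RF(n–m) = (197 + 25) / 1524 = 222/1524 = 0.1457 → 14.6 m.u.

14.6 m.u.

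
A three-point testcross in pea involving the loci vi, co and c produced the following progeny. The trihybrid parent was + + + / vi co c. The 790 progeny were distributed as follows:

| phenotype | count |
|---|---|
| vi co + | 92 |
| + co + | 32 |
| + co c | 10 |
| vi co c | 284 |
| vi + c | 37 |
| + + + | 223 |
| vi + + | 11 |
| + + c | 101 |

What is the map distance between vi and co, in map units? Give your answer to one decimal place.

11.4 map units

The two rarest classes, vi + + and + co c, are the double crossovers. Comparing them with the parentals, only the vi allele has switched, so vi is the middle locus and the order is co – vi – c.
Crossovers in the co–vi interval produce the single-crossover classes + co + and vi + c (32 + 37 = 69) plus the double crossovers (21).
RF(co–vi) = (69 + 21) / 790 = 90/790 = 0.1139 → 11.4 map units.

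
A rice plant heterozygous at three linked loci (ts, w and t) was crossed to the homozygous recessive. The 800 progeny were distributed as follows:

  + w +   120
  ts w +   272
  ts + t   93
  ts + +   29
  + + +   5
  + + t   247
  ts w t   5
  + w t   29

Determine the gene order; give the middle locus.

The two most frequent reciprocal classes, + + t and ts w +, are the parental types, so the F1 was + + t / ts w +.
The two rarest classes, + + + and ts w t, are the double crossovers. Comparing them with the parentals, only the t allele has switched, so t is the middle locus and the order is ts – t – w.

t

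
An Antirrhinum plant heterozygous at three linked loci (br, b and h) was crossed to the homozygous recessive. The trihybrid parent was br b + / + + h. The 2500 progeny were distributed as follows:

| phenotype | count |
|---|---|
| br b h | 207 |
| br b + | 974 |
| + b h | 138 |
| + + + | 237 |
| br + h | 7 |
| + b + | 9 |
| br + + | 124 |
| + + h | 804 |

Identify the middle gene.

br

The two rarest classes, + b + and br + h, are the double crossovers. Comparing them with the parentals, only the br allele has switched, so br is the middle locus and the order is b – br – h.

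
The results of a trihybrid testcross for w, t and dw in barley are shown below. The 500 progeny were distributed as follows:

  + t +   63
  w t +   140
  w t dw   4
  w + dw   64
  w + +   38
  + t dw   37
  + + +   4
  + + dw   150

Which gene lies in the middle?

dw

The two most frequent reciprocal classes, + + dw and w t +, are the parental types, so the F1 was + + dw / w t +.
The two rarest classes, + + + and w t dw, are the double crossovers. Comparing them with the parentals, only the dw allele has switched, so dw is the middle locus and the order is t – dw – w.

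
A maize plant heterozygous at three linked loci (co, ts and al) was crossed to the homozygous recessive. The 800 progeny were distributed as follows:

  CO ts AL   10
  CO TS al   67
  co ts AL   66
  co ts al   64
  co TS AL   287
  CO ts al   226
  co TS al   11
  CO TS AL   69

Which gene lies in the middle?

al

The two most frequent reciprocal classes, CO ts al and co TS AL, are the parental types, so the F1 was CO ts al / co TS AL.
The two rarest classes, CO ts AL and co TS al, are the double crossovers. Comparing them with the parentals, only the al allele has switched, so al is the middle locus and the order is ts – al – co.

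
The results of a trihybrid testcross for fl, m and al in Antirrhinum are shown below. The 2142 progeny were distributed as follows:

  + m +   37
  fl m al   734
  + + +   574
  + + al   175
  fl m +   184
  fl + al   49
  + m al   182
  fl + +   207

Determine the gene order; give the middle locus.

m

The two most frequent reciprocal classes, + + + and fl m al, are the parental types, so the F1 was + + + / fl m al.
The two rarest classes, + m + and fl + al, are the double crossovers. Comparing them with the parentals, only the m allele has switched, so m is the middle locus and the order is fl – m – al.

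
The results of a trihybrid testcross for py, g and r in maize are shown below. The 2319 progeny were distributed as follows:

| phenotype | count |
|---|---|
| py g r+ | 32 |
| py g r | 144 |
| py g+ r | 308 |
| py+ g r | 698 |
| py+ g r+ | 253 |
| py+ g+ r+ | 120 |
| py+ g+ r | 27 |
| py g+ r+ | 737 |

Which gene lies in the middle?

g

The two most frequent reciprocal classes, py g+ r+ and py+ g r, are the parental types, so the F1 was py g+ r+ / py+ g r.
The two rarest classes, py g r+ and py+ g+ r, are the double crossovers. Comparing them with the parentals, only the g allele has switched, so g is the middle locus and the order is r – g – py.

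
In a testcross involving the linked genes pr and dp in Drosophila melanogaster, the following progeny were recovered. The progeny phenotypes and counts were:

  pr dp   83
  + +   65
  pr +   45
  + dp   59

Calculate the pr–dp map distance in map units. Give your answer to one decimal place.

The two most frequent classes, + + (65) and pr dp (83), are the parental types, so the F1 was + + / pr dp.
The recombinant classes are + dp and pr +: 59 + 45 = 104.
Recombination frequency = 104/252 = 0.4127 ≈ 41.3%, i.e. 41.3 map units.

41.3 map units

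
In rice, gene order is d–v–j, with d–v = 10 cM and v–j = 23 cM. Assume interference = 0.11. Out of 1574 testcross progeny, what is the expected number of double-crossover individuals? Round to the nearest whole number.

32

Map distances give recombination frequencies of 0.100 and 0.230 for the two intervals.
With interference 0.11 (so coincidence = 0.89), expected double-crossover frequency = 0.100 × 0.230 × 0.89 = 0.02047.
Expected number = 0.02047 × 1574 = 32.22 ≈ 32.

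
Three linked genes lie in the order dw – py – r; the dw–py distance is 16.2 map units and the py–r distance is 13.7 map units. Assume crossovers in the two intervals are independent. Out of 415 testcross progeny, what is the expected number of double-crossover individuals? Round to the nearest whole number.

Map distances give recombination frequencies of 0.162 and 0.137 for the two intervals.
With no interference, expected double-crossover frequency = 0.162 × 0.137 = 0.02219.
Expected number = 0.02219 × 415 = 9.21 ≈ 9.

9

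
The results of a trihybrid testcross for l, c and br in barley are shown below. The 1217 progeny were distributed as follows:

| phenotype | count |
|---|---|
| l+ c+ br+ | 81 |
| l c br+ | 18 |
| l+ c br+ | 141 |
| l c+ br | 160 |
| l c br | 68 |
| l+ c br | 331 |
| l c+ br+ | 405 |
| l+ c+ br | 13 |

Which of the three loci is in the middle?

c

The two most frequent reciprocal classes, l c+ br+ and l+ c br, are the parental types, so the F1 was l c+ br+ / l+ c br.
The two rarest classes, l c br+ and l+ c+ br, are the double crossovers. Comparing them with the parentals, only the c allele has switched, so c is the middle locus and the order is l – c – br.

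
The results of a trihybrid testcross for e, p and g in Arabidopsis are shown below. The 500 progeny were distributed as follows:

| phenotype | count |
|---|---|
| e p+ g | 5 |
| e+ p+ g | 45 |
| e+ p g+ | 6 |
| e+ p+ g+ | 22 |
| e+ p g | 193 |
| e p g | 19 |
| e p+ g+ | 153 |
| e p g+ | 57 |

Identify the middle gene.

g

The two most frequent reciprocal classes, e+ p g and e p+ g+, are the parental types, so the F1 was e+ p g / e p+ g+.
The two rarest classes, e+ p g+ and e p+ g, are the double crossovers. Comparing them with the parentals, only the g allele has switched, so g is the middle locus and the order is p – g – e.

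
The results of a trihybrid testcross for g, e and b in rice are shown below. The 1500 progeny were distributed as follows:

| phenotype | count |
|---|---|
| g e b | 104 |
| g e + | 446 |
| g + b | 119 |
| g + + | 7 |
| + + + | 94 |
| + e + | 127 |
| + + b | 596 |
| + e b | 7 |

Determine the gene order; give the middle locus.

e

The two most frequent reciprocal classes, g e + and + + b, are the parental types, so the F1 was g e + / + + b.
The two rarest classes, g + + and + e b, are the double crossovers. Comparing them with the parentals, only the e allele has switched, so e is the middle locus and the order is g – e – b.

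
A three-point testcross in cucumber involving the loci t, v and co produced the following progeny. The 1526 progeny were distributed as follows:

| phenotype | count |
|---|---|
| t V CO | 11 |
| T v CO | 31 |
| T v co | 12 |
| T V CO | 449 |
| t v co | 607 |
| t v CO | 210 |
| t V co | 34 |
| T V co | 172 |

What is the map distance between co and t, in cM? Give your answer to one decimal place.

26.5 cM

The two most frequent reciprocal classes, T V CO and t v co, are the parental types, so the F1 was T V CO / t v co.
The two rarest classes, t V CO and T v co, are the double crossovers. Comparing them with the parentals, only the t allele has switched, so t is the middle locus and the order is v – t – co.
Crossovers in the t–co interval produce the single-crossover classes T V co and t v CO (172 + 210 = 382) plus the double crossovers (23).
RF(t–co) = (382 + 23) / 1526 = 405/1526 = 0.2654 → 26.5 cM.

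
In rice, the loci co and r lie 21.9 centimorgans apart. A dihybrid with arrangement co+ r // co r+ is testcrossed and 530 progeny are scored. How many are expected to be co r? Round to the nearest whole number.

58

A map distance of 21.9 centimorgans corresponds to a recombination frequency of 0.219.
The F1 is co+ r / co r+, so co r is a recombinant gamete class with expected frequency r/2 = 0.219/2 = 0.1095.
Expected number = 0.1095 × 530 = 58.03 ≈ 58.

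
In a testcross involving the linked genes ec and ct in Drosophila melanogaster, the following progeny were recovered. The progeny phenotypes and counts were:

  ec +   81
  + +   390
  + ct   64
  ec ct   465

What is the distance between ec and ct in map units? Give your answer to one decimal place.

14.5 map units

The two most frequent classes, + + (390) and ec ct (465), are the parental types, so the F1 was + + / ec ct.
The recombinant classes are + ct and ec +: 64 + 81 = 145.
Recombination frequency = 145/1000 = 0.1450 ≈ 14.5%, i.e. 14.5 map units.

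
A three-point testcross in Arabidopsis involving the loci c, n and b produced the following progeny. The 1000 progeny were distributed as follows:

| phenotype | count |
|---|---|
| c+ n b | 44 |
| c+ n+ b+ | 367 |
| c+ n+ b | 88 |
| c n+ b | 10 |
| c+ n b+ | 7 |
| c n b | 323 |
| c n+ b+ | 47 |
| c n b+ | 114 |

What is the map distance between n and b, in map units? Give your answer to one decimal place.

The two most frequent reciprocal classes, c n b and c+ n+ b+, are the parental types, so the F1 was c n b / c+ n+ b+.
The two rarest classes, c n+ b and c+ n b+, are the double crossovers. Comparing them with the parentals, only the n allele has switched, so n is the middle locus and the order is c – n – b.
Crossovers in the n–b interval produce the single-crossover classes c n b+ and c+ n+ b (114 + 88 = 202) plus the double crossovers (17).
RF(n–b) = (202 + 17) / 1000 = 219/1000 = 0.2190 → 21.9 map units.

21.9 map units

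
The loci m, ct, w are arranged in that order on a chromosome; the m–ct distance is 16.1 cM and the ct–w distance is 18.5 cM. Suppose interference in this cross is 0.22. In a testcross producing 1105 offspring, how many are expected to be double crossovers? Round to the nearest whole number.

26

Map distances give recombination frequencies of 0.161 and 0.185 for the two intervals.
With interference 0.22 (so coincidence = 0.78), expected double-crossover frequency = 0.161 × 0.185 × 0.78 = 0.02323.
Expected number = 0.02323 × 1105 = 25.67 ≈ 26.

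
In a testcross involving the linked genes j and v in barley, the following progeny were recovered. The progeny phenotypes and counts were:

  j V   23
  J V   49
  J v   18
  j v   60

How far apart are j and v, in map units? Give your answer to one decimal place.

27.3 map units

The two most frequent classes, J V (49) and j v (60), are the parental types, so the F1 was J V / j v.
The recombinant classes are J v and j V: 18 + 23 = 41.
Recombination frequency = 41/150 = 0.2733 ≈ 27.3%, i.e. 27.3 map units.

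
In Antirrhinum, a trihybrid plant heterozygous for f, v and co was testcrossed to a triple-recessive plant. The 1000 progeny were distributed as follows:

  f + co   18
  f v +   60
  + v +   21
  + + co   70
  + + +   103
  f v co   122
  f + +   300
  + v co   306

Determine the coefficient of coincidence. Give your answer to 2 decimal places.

0.87

The two most frequent reciprocal classes, + v co and f + +, are the parental types, so the F1 was + v co / f + +.
The two rarest classes, + v + and f + co, are the double crossovers. Comparing them with the parentals, only the co allele has switched, so co is the middle locus and the order is v – co – f.
v–co: (130 + 39)/1000 = 0.1690; co–f: (225 + 39)/1000 = 0.2640.
Expected DCO frequency = 0.1690 × 0.2640 ≈ 0.04462; observed = 39/1000 ≈ 0.03900.
Coefficient of coincidence = 0.03900/0.04462 ≈ 0.87.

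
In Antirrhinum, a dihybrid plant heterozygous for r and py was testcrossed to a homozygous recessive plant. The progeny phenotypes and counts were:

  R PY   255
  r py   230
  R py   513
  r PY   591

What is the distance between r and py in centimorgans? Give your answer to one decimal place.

The two most frequent classes, R py (513) and r PY (591), are the parental types, so the F1 was R py / r PY.
The recombinant classes are R PY and r py: 255 + 230 = 485.
Recombination frequency = 485/1589 = 0.3052 ≈ 30.5%, i.e. 30.5 centimorgans.

30.5 centimorgans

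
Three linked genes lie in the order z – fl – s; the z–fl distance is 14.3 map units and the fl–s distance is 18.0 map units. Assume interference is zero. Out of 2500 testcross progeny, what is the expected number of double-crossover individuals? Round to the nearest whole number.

Map distances give recombination frequencies of 0.143 and 0.180 for the two intervals.
With no interference, expected double-crossover frequency = 0.143 × 0.180 = 0.02574.
Expected number = 0.02574 × 2500 = 64.35 ≈ 64.

64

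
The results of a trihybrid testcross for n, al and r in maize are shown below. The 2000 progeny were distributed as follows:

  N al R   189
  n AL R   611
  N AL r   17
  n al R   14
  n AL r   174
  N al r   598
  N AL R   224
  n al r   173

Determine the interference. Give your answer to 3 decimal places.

The two most frequent reciprocal classes, n AL R and N al r, are the parental types, so the F1 was n AL R / N al r.
The two rarest classes, n al R and N AL r, are the double crossovers. Comparing them with the parentals, only the al allele has switched, so al is the middle locus and the order is r – al – n.
r–al: (363 + 31)/2000 = 0.1970; al–n: (397 + 31)/2000 = 0.2140.
Expected DCO frequency = 0.1970 × 0.2140 ≈ 0.04216; observed = 31/2000 ≈ 0.01550.
Coefficient of coincidence = 0.01550/0.04216 ≈ 0.368; interference = 1 − 0.368 = 0.632.

0.632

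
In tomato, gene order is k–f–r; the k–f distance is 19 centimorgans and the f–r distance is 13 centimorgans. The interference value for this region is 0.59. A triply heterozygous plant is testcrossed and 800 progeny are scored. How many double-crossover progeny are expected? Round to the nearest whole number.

Map distances give recombination frequencies of 0.190 and 0.130 for the two intervals.
With interference 0.59 (so coincidence = 0.41), expected double-crossover frequency = 0.190 × 0.130 × 0.41 = 0.01013.
Expected number = 0.01013 × 800 = 8.10 ≈ 8.

8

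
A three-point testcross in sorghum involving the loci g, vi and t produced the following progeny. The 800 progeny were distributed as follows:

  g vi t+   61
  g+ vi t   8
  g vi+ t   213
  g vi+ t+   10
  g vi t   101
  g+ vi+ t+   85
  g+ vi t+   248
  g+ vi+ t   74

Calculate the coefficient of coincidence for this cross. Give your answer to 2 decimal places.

The two most frequent reciprocal classes, g+ vi t+ and g vi+ t, are the parental types, so the F1 was g+ vi t+ / g vi+ t.
The two rarest classes, g+ vi t and g vi+ t+, are the double crossovers. Comparing them with the parentals, only the t allele has switched, so t is the middle locus and the order is vi – t – g.
vi–t: (186 + 18)/800 = 0.2550; t–g: (135 + 18)/800 = 0.1913.
Expected DCO frequency = 0.2550 × 0.1913 ≈ 0.04878; observed = 18/800 ≈ 0.02250.
Coefficient of coincidence = 0.02250/0.04878 ≈ 0.46.

0.46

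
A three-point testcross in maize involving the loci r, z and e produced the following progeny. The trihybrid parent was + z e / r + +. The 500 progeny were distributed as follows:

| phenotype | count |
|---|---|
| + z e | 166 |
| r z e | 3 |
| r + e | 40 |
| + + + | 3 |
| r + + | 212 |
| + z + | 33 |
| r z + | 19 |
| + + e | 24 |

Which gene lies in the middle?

r

The two rarest classes, r z e and + + +, are the double crossovers. Comparing them with the parentals, only the r allele has switched, so r is the middle locus and the order is z – r – e.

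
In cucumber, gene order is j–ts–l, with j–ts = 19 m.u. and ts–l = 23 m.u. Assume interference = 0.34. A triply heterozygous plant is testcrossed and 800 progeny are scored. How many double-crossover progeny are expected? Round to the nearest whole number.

Map distances give recombination frequencies of 0.190 and 0.230 for the two intervals.
With interference 0.34 (so coincidence = 0.66), expected double-crossover frequency = 0.190 × 0.230 × 0.66 = 0.02884.
Expected number = 0.02884 × 800 = 23.07 ≈ 23.

23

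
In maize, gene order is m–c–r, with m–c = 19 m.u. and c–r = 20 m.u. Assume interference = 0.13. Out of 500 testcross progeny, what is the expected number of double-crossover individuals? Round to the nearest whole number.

Map distances give recombination frequencies of 0.190 and 0.200 for the two intervals.
With interference 0.13 (so coincidence = 0.87), expected double-crossover frequency = 0.190 × 0.200 × 0.87 = 0.03306.
Expected number = 0.03306 × 500 = 16.53 ≈ 17.

17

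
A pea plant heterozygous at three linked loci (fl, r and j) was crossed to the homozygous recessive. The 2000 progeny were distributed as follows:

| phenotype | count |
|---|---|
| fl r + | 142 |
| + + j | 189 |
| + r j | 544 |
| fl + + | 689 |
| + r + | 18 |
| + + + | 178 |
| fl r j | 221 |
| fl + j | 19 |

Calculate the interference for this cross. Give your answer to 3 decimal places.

0.539

The two most frequent reciprocal classes, + r j and fl + +, are the parental types, so the F1 was + r j / fl + +.
The two rarest classes, + r + and fl + j, are the double crossovers. Comparing them with the parentals, only the j allele has switched, so j is the middle locus and the order is r – j – fl.
r–j: (331 + 37)/2000 = 0.1840; j–fl: (399 + 37)/2000 = 0.2180.
Expected DCO frequency = 0.1840 × 0.2180 ≈ 0.04011; observed = 37/2000 ≈ 0.01850.
Coefficient of coincidence = 0.01850/0.04011 ≈ 0.461; interference = 1 − 0.461 = 0.539.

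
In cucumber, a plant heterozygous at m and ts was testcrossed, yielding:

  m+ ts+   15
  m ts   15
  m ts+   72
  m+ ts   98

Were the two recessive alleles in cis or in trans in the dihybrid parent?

trans

The two most frequent classes are m+ ts (98) and m ts+ (72); these are the parental (non-recombinant) types.
So the F1 carried m+ ts on one chromosome and m ts+ on the other — the recessive alleles are on opposite chromosomes (trans / repulsion).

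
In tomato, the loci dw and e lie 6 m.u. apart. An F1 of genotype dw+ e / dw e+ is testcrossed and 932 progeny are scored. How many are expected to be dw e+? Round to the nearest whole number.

A map distance of 6 m.u. corresponds to a recombination frequency of 0.060.
The F1 is dw+ e / dw e+, so dw e+ is a parental gamete class with expected frequency (1 − r)/2 = 0.940/2 = 0.4700.
Expected number = 0.4700 × 932 = 438.04 ≈ 438.

438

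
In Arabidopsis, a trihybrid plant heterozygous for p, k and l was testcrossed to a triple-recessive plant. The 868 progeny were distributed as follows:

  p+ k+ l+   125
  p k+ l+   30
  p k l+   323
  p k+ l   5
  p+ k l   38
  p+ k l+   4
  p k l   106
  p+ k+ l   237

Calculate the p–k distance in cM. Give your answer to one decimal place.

8.9 cM

The two most frequent reciprocal classes, p k l+ and p+ k+ l, are the parental types, so the F1 was p k l+ / p+ k+ l.
The two rarest classes, p+ k l+ and p k+ l, are the double crossovers. Comparing them with the parentals, only the p allele has switched, so p is the middle locus and the order is k – p – l.
Crossovers in the k–p interval produce the single-crossover classes p k+ l+ and p+ k l (30 + 38 = 68) plus the double crossovers (9).
RF(k–p) = (68 + 9) / 868 = 77/868 = 0.0887 → 8.9 cM.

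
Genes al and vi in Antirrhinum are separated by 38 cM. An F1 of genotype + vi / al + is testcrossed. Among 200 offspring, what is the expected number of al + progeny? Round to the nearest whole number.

62

A map distance of 38 cM corresponds to a recombination frequency of 0.380.
The F1 is + vi / al +, so al + is a parental gamete class with expected frequency (1 − r)/2 = 0.620/2 = 0.3100.
Expected number = 0.3100 × 200 = 62.00 ≈ 62.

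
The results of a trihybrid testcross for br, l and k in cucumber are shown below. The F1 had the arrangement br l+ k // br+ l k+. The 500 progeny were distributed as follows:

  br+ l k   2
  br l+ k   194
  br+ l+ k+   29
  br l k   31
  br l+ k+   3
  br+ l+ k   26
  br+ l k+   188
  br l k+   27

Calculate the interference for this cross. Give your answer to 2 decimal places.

The two rarest classes, br l+ k+ and br+ l k, are the double crossovers. Comparing them with the parentals, only the k allele has switched, so k is the middle locus and the order is l – k – br.
l–k: (60 + 5)/500 = 0.1300; k–br: (53 + 5)/500 = 0.1160.
Expected DCO frequency = 0.1300 × 0.1160 ≈ 0.01508; observed = 5/500 ≈ 0.01000.
Coefficient of coincidence = 0.01000/0.01508 ≈ 0.66; interference = 1 − 0.66 = 0.34.

0.34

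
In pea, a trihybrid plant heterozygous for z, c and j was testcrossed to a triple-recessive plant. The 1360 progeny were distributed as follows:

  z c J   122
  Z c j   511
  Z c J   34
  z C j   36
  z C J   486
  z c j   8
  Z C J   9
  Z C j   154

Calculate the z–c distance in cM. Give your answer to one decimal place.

The two most frequent reciprocal classes, z C J and Z c j, are the parental types, so the F1 was z C J / Z c j.
The two rarest classes, Z C J and z c j, are the double crossovers. Comparing them with the parentals, only the z allele has switched, so z is the middle locus and the order is c – z – j.
Crossovers in the c–z interval produce the single-crossover classes z c J and Z C j (122 + 154 = 276) plus the double crossovers (17).
RF(c–z) = (276 + 17) / 1360 = 293/1360 = 0.2154 → 21.5 cM.

21.5 cM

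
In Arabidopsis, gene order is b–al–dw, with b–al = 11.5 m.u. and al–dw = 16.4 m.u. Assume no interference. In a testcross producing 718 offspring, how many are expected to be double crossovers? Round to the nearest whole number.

Map distances give recombination frequencies of 0.115 and 0.164 for the two intervals.
With no interference, expected double-crossover frequency = 0.115 × 0.164 = 0.01886.
Expected number = 0.01886 × 718 = 13.54 ≈ 14.

14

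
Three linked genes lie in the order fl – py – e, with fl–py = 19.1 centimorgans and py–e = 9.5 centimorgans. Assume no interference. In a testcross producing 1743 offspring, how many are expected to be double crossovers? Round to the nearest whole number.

32

Map distances give recombination frequencies of 0.191 and 0.095 for the two intervals.
With no interference, expected double-crossover frequency = 0.191 × 0.095 = 0.01815.
Expected number = 0.01815 × 1743 = 31.63 ≈ 32.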